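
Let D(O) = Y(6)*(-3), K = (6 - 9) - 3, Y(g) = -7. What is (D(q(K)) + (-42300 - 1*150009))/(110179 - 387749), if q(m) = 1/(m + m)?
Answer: 96144/138785 ≈ 0.69275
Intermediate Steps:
K = -6 (K = -3 - 3 = -6)
q(m) = 1/(2*m)
D(O) = 21 (D(O) = -7*(-3) = 21)
(D(q(K)) + (-42300 - 1*150009))/(110179 - 387749) = (21 + (-42300 - 1*150009))/(110179 - 387749) = (21 + (-42300 - 150009))/(-277570) = (21 - 192309)*(-1/277570) = -192288*(-1/277570) = 96144/138785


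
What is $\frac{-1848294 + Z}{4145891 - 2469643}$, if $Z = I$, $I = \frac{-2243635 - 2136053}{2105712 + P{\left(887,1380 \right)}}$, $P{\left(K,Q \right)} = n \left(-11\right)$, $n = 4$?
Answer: $- \frac{121621809690}{110300680427} \approx -1.1026$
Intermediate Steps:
$P{\left(K,Q \right)} = -44$ ($P{\left(K,Q \right)} = 4 \left(-11\right) = -44$)
$I = - \frac{1094922}{526417}$ ($I = \frac{-2243635 - 2136053}{2105712 - 44} = - \frac{4379688}{2105668} = \left(-4379688\right) \frac{1}{2105668} = - \frac{1094922}{526417} \approx -2.08$)
$Z = - \frac{1094922}{526417} \approx -2.08$
$\frac{-1848294 + Z}{4145891 - 2469643} = \frac{-1848294 - \frac{1094922}{526417}}{4145891 - 2469643} = - \frac{972974477520}{526417 \left(4145891 - 2469643\right)} = - \frac{972974477520}{526417 \cdot 1676248} = \left(- \frac{972974477520}{526417}\right) \frac{1}{1676248} = - \frac{121621809690}{110300680427}$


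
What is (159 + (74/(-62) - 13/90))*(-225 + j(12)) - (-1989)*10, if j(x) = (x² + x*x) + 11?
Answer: 44021999/1395 ≈ 31557.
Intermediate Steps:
j(x) = 11 + 2*x² (j(x) = (x² + x²) + 11 = 2*x² + 11 = 11 + 2*x²)
(159 + (74/(-62) - 13/90))*(-225 + j(12)) - (-1989)*10 = (159 + (74/(-62) - 13/90))*(-225 + (11 + 2*12²)) - (-1989)*10 = (159 + (74*(-1/62) - 13*1/90))*(-225 + (11 + 2*144)) - 117*(-170) = (159 + (-37/31 - 13/90))*(-225 + (11 + 288)) + 19890 = (159 - 3733/2790)*(-225 + 299) + 19890 = (439877/2790)*74 + 19890 = 16275449/1395 + 19890 = 44021999/1395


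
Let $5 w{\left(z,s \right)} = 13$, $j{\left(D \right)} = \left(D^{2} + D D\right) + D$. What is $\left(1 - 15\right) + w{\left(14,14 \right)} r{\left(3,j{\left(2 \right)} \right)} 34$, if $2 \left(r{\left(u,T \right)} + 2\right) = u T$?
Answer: $\frac{5676}{5} \approx 1135.2$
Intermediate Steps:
$j{\left(D \right)} = D + 2 D^{2}$ ($j{\left(D \right)} = \left(D^{2} + D^{2}\right) + D = 2 D^{2} + D = D + 2 D^{2}$)
$w{\left(z,s \right)} = \frac{13}{5}$ ($w{\left(z,s \right)} = \frac{1}{5} \cdot 13 = \frac{13}{5}$)
$r{\left(u,T \right)} = -2 + \frac{T u}{2}$ ($r{\left(u,T \right)} = -2 + \frac{u T}{2} = -2 + \frac{T u}{2}$)
$\left(1 - 15\right) + w{\left(14,14 \right)} r{\left(3,j{\left(2 \right)} \right)} 34 = \left(1 - 15\right) + \frac{13 \left(-2 + \frac{1}{2} \cdot 2 \left(1 + 2 \cdot 2\right) 3\right) 34}{5} = -14 + \frac{13 \left(-2 + \frac{1}{2} \cdot 2 \left(1 + 4\right) 3\right) 34}{5} = -14 + \frac{13 \left(-2 + \frac{1}{2} \cdot 2 \cdot 5 \cdot 3\right) 34}{5} = -14 + \frac{13 \left(-2 + \frac{1}{2} \cdot 10 \cdot 3\right) 34}{5} = -14 + \frac{13 \left(-2 + 15\right) 34}{5} = -14 + \frac{13 \cdot 13 \cdot 34}{5} = -14 + \frac{13}{5} \cdot 442 = -14 + \frac{5746}{5} = \frac{5676}{5}$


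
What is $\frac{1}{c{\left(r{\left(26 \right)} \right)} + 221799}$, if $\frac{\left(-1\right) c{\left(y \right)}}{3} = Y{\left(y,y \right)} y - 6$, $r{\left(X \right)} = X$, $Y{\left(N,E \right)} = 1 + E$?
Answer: $\frac{1}{219711} \approx 4.5514 \cdot 10^{-6}$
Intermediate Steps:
$c{\left(y \right)} = 18 - 3 y \left(1 + y\right)$ ($c{\left(y \right)} = - 3 \left(\left(1 + y\right) y - 6\right) = - 3 \left(y \left(1 + y\right) - 6\right) = - 3 \left(-6 + y \left(1 + y\right)\right) = 18 - 3 y \left(1 + y\right)$)
$\frac{1}{c{\left(r{\left(26 \right)} \right)} + 221799} = \frac{1}{\left(18 - 78 \left(1 + 26\right)\right) + 221799} = \frac{1}{\left(18 - 78 \cdot 27\right) + 221799} = \frac{1}{\left(18 - 2106\right) + 221799} = \frac{1}{-2088 + 221799} = \frac{1}{219711}$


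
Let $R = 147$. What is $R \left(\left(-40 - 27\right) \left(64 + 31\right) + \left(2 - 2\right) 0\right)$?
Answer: $-935655$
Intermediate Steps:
$R \left(\left(-40 - 27\right) \left(64 + 31\right) + \left(2 - 2\right) 0\right) = 147 \left(\left(-40 - 27\right) \left(64 + 31\right) + \left(2 - 2\right) 0\right) = 147 \left(\left(-67\right) 95 + 0 \cdot 0\right) = 147 \left(-6365 + 0\right) = 147 \left(-6365\right) = -935655$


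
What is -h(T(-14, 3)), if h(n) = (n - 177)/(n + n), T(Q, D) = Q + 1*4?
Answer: -187/20 ≈ -9.3500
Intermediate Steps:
T(Q, D) = 4 + Q (T(Q, D) = Q + 4 = 4 + Q)
h(n) = (-177 + n)/(2*n) (h(n) = (-177 + n)/((2*n)) = (-177 + n)*(1/(2*n)) = (-177 + n)/(2*n))
-h(T(-14, 3)) = -(-177 + (4 - 14))/(2*(4 - 14)) = -(-177 - 10)/(2*(-10)) = -(-1)*(-187)/(2*10) = -1*187/20 = -187/20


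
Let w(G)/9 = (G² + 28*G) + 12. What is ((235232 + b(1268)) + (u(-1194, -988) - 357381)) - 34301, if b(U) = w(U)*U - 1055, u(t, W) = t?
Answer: 18753637381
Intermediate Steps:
w(G) = 108 + 9*G² + 252*G (w(G) = 9*((G² + 28*G) + 12) = 9*(12 + G² + 28*G) = 108 + 9*G² + 252*G)
b(U) = -1055 + U*(108 + 9*U² + 252*U) (b(U) = (108 + 9*U² + 252*U)*U - 1055 = U*(108 + 9*U² + 252*U) - 1055 = -1055 + U*(108 + 9*U² + 252*U))
((235232 + b(1268)) + (u(-1194, -988) - 357381)) - 34301 = ((235232 + (-1055 + 9*1268*(12 + 1268² + 28*1268))) + (-1194 - 357381)) - 34301 = ((235232 + (-1055 + 9*1268*(12 + 1607824 + 35504))) - 358575) - 34301 = ((235232 + (-1055 + 9*1268*1643340)) - 358575) - 34301 = ((235232 + (-1055 + 18753796080)) - 358575) - 34301 = ((235232 + 18753795025) - 358575) - 34301 = (18754030257 - 358575) - 34301 = 18753671682 - 34301 = 18753637381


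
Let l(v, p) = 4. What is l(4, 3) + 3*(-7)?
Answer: -17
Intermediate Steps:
l(4, 3) + 3*(-7) = 4 + 3*(-7) = 4 - 21 = -17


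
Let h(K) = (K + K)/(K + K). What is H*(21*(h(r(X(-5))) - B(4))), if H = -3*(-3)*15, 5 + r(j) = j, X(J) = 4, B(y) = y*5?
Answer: -53865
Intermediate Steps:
B(y) = 5*y
r(j) = -5 + j
H = 135 (H = 9*15 = 135)
h(K) = 1 (h(K) = (2*K)/((2*K)) = (2*K)*(1/(2*K)) = 1)
H*(21*(h(r(X(-5))) - B(4))) = 135*(21*(1 - 5*4)) = 135*(21*(1 - 1*20)) = 135*(21*(1 - 20)) = 135*(21*(-19)) = 135*(-399) = -53865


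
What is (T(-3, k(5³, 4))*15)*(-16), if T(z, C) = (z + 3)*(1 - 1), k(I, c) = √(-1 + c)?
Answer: 0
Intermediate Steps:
T(z, C) = 0 (T(z, C) = (3 + z)*0 = 0)
(T(-3, k(5³, 4))*15)*(-16) = (0*15)*(-16) = 0*(-16) = 0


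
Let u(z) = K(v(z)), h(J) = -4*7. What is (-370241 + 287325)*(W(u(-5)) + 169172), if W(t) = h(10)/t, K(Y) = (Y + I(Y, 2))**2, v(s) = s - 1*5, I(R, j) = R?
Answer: -350676493697/25 ≈ -1.4027e+10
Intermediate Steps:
h(J) = -28
v(s) = -5 + s (v(s) = s - 5 = -5 + s)
K(Y) = 4*Y**2 (K(Y) = (Y + Y)**2 = (2*Y)**2 = 4*Y**2)
u(z) = 4*(-5 + z)**2
W(t) = -28/t
(-370241 + 287325)*(W(u(-5)) + 169172) = (-370241 + 287325)*(-28*1/(4*(-5 - 5)**2) + 169172) = -82916*(-28/(4*(-10)**2) + 169172) = -82916*(-28/(4*100) + 169172) = -82916*(-28/400 + 169172) = -82916*(-28*1/400 + 169172) = -82916*(-7/100 + 169172) = -82916*16917193/100 = -350676493697/25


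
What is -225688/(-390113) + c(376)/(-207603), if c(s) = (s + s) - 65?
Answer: 15528499411/26996209713 ≈ 0.57521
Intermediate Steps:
c(s) = -65 + 2*s (c(s) = 2*s - 65 = -65 + 2*s)
-225688/(-390113) + c(376)/(-207603) = -225688/(-390113) + (-65 + 2*376)/(-207603) = -225688*(-1/390113) + (-65 + 752)*(-1/207603) = 225688/390113 + 687*(-1/207603) = 225688/390113 - 229/69201 = 15528499411/26996209713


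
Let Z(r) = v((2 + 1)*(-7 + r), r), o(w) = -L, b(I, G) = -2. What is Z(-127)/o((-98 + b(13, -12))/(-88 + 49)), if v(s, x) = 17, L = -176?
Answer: 17/176 ≈ 0.096591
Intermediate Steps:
o(w) = 176 (o(w) = -1*(-176) = 176)
Z(r) = 17
Z(-127)/o((-98 + b(13, -12))/(-88 + 49)) = 17/176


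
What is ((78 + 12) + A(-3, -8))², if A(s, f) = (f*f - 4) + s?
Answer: 21609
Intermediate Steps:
A(s, f) = -4 + s + f² (A(s, f) = (f² - 4) + s = (-4 + f²) + s = -4 + s + f²)
((78 + 12) + A(-3, -8))² = ((78 + 12) + (-4 - 3 + (-8)²))² = (90 + (-4 - 3 + 64))² = (90 + 57)² = 147² = 21609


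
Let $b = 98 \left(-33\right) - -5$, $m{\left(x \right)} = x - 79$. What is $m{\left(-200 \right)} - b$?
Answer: $2950$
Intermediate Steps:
$m{\left(x \right)} = -79 + x$
$b = -3229$ ($b = -3234 + 5 = -3229$)
$m{\left(-200 \right)} - b = \left(-79 - 200\right) - -3229 = -279 + 3229 = 2950$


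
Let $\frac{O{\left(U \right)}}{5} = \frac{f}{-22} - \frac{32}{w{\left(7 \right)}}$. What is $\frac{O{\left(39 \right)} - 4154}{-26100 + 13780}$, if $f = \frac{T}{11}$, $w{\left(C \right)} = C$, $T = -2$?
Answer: $\frac{3537763}{10435040} \approx 0.33903$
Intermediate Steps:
$f = - \frac{2}{11} \approx -0.18182$
$O{\left(U \right)} = - \frac{19325}{847}$ ($O{\left(U \right)} = 5 \left(- \frac{2}{11 \left(-22\right)} - \frac{32}{7}\right) = 5 \left(\left(- \frac{2}{11}\right) \left(- \frac{1}{22}\right) - \frac{32}{7}\right) = 5 \left(\frac{1}{121} - \frac{32}{7}\right) = 5 \left(- \frac{3865}{847}\right) = - \frac{19325}{847}$)
$\frac{O{\left(39 \right)} - 4154}{-26100 + 13780} = \frac{- \frac{19325}{847} - 4154}{-26100 + 13780} = - \frac{3537763}{847 \left(-12320\right)} = \left(- \frac{3537763}{847}\right) \left(- \frac{1}{12320}\right) = \frac{3537763}{10435040}$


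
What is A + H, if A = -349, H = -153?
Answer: -502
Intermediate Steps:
A + H = -349 - 153 = -502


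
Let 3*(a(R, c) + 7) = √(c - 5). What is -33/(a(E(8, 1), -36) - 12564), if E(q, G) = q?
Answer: 339417/129297310 + 9*I*√41/129297310 ≈ 0.0026251 + 4.457e-7*I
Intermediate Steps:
a(R, c) = -7 + √(-5 + c)/3 (a(R, c) = -7 + √(c - 5)/3 = -7 + √(-5 + c)/3)
-33/(a(E(8, 1), -36) - 12564) = -33/((-7 + √(-5 - 36)/3) - 12564) = -33/((-7 + √(-41)/3) - 12564) = -33/((-7 + (I*√41)/3) - 12564) = -33/((-7 + I*√41/3) - 12564) = -33/(-12571 + I*√41/3)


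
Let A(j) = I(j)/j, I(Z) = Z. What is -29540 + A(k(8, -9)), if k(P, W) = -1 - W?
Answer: -29539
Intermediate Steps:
A(j) = 1 (A(j) = j/j = 1)
-29540 + A(k(8, -9)) = -29540 + 1 = -29539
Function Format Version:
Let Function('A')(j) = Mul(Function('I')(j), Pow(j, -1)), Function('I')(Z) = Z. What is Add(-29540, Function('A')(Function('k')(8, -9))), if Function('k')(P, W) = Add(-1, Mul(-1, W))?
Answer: -29539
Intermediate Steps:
Function('A')(j) = 1 (Function('A')(j) = Mul(j, Pow(j, -1)) = 1)
Add(-29540, Function('A')(Function('k')(8, -9))) = Add(-29540, 1) = -29539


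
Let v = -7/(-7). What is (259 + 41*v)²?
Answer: 90000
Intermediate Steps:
v = 1 (v = -7*(-⅐) = 1)
(259 + 41*v)² = (259 + 41*1)² = (259 + 41)² = 300² = 90000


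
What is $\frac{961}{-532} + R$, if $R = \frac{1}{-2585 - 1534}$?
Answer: $- \frac{3958891}{2191308} \approx -1.8066$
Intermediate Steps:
$R = - \frac{1}{4119}$ ($R = \frac{1}{-4119} = - \frac{1}{4119} \approx -0.00024278$)
$\frac{961}{-532} + R = \frac{961}{-532} - \frac{1}{4119} = 961 \left(- \frac{1}{532}\right) - \frac{1}{4119} = - \frac{961}{532} - \frac{1}{4119} = - \frac{3958891}{2191308}$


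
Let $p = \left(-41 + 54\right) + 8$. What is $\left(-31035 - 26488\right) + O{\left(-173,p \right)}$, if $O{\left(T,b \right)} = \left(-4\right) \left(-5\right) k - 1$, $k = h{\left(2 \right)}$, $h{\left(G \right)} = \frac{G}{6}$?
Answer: $- \frac{172552}{3} \approx -57517.0$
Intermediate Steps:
$h{\left(G \right)} = \frac{G}{6}$ ($h{\left(G \right)} = G \frac{1}{6} = \frac{G}{6}$)
$k = \frac{1}{3}$ ($k = \frac{1}{6} \cdot 2 = \frac{1}{3} \approx 0.33333$)
$p = 21$ ($p = 13 + 8 = 21$)
$O{\left(T,b \right)} = \frac{17}{3}$ ($O{\left(T,b \right)} = \left(-4\right) \left(-5\right) \frac{1}{3} - 1 = 20 \cdot \frac{1}{3} - 1 = \frac{20}{3} - 1 = \frac{17}{3}$)
$\left(-31035 - 26488\right) + O{\left(-173,p \right)} = \left(-31035 - 26488\right) + \frac{17}{3} = -57523 + \frac{17}{3} = - \frac{172552}{3}$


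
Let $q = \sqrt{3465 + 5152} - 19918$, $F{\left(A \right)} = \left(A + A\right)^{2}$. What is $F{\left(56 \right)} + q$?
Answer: $-7374 + \sqrt{8617} \approx -7281.2$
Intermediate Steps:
$F{\left(A \right)} = 4 A^{2}$ ($F{\left(A \right)} = \left(2 A\right)^{2} = 4 A^{2}$)
$q = -19918 + \sqrt{8617}$ ($q = \sqrt{8617} - 19918 = -19918 + \sqrt{8617} \approx -19825.0$)
$F{\left(56 \right)} + q = 4 \cdot 56^{2} - \left(19918 - \sqrt{8617}\right) = 4 \cdot 3136 - \left(19918 - \sqrt{8617}\right) = 12544 - \left(19918 - \sqrt{8617}\right) = -7374 + \sqrt{8617}$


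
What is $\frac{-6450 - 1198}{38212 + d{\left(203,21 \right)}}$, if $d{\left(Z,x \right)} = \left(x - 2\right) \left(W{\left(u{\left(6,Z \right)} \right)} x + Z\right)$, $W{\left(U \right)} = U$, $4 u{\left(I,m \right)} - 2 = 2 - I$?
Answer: $- \frac{15296}{83739} \approx -0.18266$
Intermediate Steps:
$u{\left(I,m \right)} = 1 - \frac{I}{4}$ ($u{\left(I,m \right)} = \frac{1}{2} + \frac{2 - I}{4} = \frac{1}{2} - \left(- \frac{1}{2} + \frac{I}{4}\right) = 1 - \frac{I}{4}$)
$d{\left(Z,x \right)} = \left(-2 + x\right) \left(Z - \frac{x}{2}\right)$ ($d{\left(Z,x \right)} = \left(x - 2\right) \left(\left(1 - \frac{3}{2}\right) x + Z\right) = \left(-2 + x\right) \left(\left(1 - \frac{3}{2}\right) x + Z\right) = \left(-2 + x\right) \left(- \frac{x}{2} + Z\right) = \left(-2 + x\right) \left(Z - \frac{x}{2}\right)$)
$\frac{-6450 - 1198}{38212 + d{\left(203,21 \right)}} = \frac{-6450 - 1198}{38212 + \left(21 - 406 - \frac{21^{2}}{2} + 203 \cdot 21\right)} = - \frac{7648}{38212 + \left(21 - 406 - \frac{441}{2} + 4263\right)} = - \frac{7648}{38212 + \frac{7315}{2}} = - \frac{7648}{\frac{83739}{2}} = \left(-7648\right) \frac{2}{83739} = - \frac{15296}{83739}$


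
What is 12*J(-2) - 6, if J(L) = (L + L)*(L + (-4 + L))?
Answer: 378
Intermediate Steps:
J(L) = 2*L*(-4 + 2*L) (J(L) = (2*L)*(-4 + 2*L) = 2*L*(-4 + 2*L))
12*J(-2) - 6 = 12*(4*(-2)*(-2 - 2)) - 6 = 12*(4*(-2)*(-4)) - 6 = 12*32 - 6 = 384 - 6 = 378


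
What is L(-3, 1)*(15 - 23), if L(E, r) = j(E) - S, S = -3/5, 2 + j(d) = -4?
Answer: 216/5 ≈ 43.200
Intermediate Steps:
j(d) = -6 (j(d) = -2 - 4 = -6)
S = -3/5 (S = -3*1/5 = -3/5 ≈ -0.60000)
L(E, r) = -27/5 (L(E, r) = -6 - 1*(-3/5) = -6 + 3/5 = -27/5)
L(-3, 1)*(15 - 23) = -27*(15 - 23)/5 = -27/5*(-8) = 216/5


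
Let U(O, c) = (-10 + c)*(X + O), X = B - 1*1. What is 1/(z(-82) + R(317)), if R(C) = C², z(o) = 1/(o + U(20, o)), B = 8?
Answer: 2566/257854773 ≈ 9.9513e-6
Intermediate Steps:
X = 7 (X = 8 - 1*1 = 8 - 1 = 7)
U(O, c) = (-10 + c)*(7 + O)
z(o) = 1/(-270 + 28*o) (z(o) = 1/(o + (-70 - 10*20 + 7*o + 20*o)) = 1/(o + (-70 - 200 + 7*o + 20*o)) = 1/(o + (-270 + 27*o)) = 1/(-270 + 28*o))
1/(z(-82) + R(317)) = 1/(1/(2*(-135 + 14*(-82))) + 317²) = 1/(1/(2*(-135 - 1148)) + 100489) = 1/((½)/(-1283) + 100489) = 1/((½)*(-1/1283) + 100489) = 1/(-1/2566 + 100489) = 1/(257854773/2566) = 2566/257854773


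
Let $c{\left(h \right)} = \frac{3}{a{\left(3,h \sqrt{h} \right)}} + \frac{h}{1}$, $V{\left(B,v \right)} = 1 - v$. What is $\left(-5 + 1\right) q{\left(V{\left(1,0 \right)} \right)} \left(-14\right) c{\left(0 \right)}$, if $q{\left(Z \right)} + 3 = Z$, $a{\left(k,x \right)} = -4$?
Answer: $84$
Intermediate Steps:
$q{\left(Z \right)} = -3 + Z$
$c{\left(h \right)} = - \frac{3}{4} + h$ ($c{\left(h \right)} = \frac{3}{-4} + \frac{h}{1} = 3 \left(- \frac{1}{4}\right) + h 1 = - \frac{3}{4} + h$)
$\left(-5 + 1\right) q{\left(V{\left(1,0 \right)} \right)} \left(-14\right) c{\left(0 \right)} = \left(-5 + 1\right) \left(-3 + \left(1 - 0\right)\right) \left(-14\right) \left(- \frac{3}{4} + 0\right) = - 4 \left(-3 + \left(1 + 0\right)\right) \left(-14\right) \left(- \frac{3}{4}\right) = - 4 \left(-3 + 1\right) \left(-14\right) \left(- \frac{3}{4}\right) = \left(-4\right) \left(-2\right) \left(-14\right) \left(- \frac{3}{4}\right) = 8 \left(-14\right) \left(- \frac{3}{4}\right) = \left(-112\right) \left(- \frac{3}{4}\right) = 84$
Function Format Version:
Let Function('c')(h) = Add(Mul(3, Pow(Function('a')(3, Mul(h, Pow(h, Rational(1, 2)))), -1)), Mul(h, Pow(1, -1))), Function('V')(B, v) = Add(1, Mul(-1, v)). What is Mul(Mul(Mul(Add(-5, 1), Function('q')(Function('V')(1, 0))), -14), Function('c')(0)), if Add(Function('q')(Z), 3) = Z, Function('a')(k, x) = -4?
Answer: 84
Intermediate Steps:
Function('q')(Z) = Add(-3, Z)
Function('c')(h) = Add(Rational(-3, 4), h) (Function('c')(h) = Add(Mul(3, Pow(-4, -1)), Mul(h, Pow(1, -1))) = Add(Mul(3, Rational(-1, 4)), Mul(h, 1)) = Add(Rational(-3, 4), h))
Mul(Mul(Mul(Add(-5, 1), Function('q')(Function('V')(1, 0))), -14), Function('c')(0)) = Mul(Mul(Mul(Add(-5, 1), Add(-3, Add(1, Mul(-1, 0)))), -14), Add(Rational(-3, 4), 0)) = Mul(Mul(Mul(-4, Add(-3, Add(1, 0))), -14), Rational(-3, 4)) = Mul(Mul(Mul(-4, Add(-3, 1)), -14), Rational(-3, 4)) = Mul(Mul(Mul(-4, -2), -14), Rational(-3, 4)) = Mul(Mul(8, -14), Rational(-3, 4)) = Mul(-112, Rational(-3, 4)) = 84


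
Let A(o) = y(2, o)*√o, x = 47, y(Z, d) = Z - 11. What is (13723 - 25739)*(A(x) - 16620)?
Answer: 199705920 + 108144*√47 ≈ 2.0045e+8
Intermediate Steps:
y(Z, d) = -11 + Z
A(o) = -9*√o (A(o) = (-11 + 2)*√o = -9*√o)
(13723 - 25739)*(A(x) - 16620) = (13723 - 25739)*(-9*√47 - 16620) = -12016*(-16620 - 9*√47) = 199705920 + 108144*√47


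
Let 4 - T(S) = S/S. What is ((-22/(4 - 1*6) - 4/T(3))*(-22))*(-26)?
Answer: 16588/3 ≈ 5529.3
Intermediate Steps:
T(S) = 3 (T(S) = 4 - S/S = 4 - 1*1 = 4 - 1 = 3)
((-22/(4 - 1*6) - 4/T(3))*(-22))*(-26) = ((-22/(4 - 1*6) - 4/3)*(-22))*(-26) = ((-22/(4 - 6) - 4*⅓)*(-22))*(-26) = ((-22/(-2) - 4/3)*(-22))*(-26) = ((-22*(-½) - 4/3)*(-22))*(-26) = ((11 - 4/3)*(-22))*(-26) = ((29/3)*(-22))*(-26) = -638/3*(-26) = 16588/3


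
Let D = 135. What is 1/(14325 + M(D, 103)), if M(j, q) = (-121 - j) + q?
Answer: 1/14172 ≈ 7.0562e-5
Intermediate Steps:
M(j, q) = -121 + q - j
1/(14325 + M(D, 103)) = 1/(14325 + (-121 + 103 - 1*135)) = 1/(14325 + (-121 + 103 - 135)) = 1/(14325 - 153) = 1/14172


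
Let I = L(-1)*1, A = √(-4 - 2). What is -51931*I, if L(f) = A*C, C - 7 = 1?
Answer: -415448*I*√6 ≈ -1.0176e+6*I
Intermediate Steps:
C = 8 (C = 7 + 1 = 8)
A = I*√6 (A = √(-6) = I*√6 ≈ 2.4495*I)
L(f) = 8*I*√6 (L(f) = (I*√6)*8 = 8*I*√6)
I = 8*I*√6 (I = (8*I*√6)*1 = 8*I*√6 ≈ 19.596*I)
-51931*I = -415448*I*√6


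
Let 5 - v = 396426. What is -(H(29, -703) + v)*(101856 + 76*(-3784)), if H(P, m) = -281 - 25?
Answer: -73683312256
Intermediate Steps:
H(P, m) = -306
v = -396421 (v = 5 - 1*396426 = 5 - 396426 = -396421)
-(H(29, -703) + v)*(101856 + 76*(-3784)) = -(-306 - 396421)*(101856 + 76*(-3784)) = -(-396727)*(101856 - 287584) = -(-396727)*(-185728) = -1*73683312256 = -73683312256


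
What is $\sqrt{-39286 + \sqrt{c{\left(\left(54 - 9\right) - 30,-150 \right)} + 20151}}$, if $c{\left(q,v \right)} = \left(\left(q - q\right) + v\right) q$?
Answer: $\sqrt{-39286 + 9 \sqrt{221}} \approx 197.87 i$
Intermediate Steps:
$c{\left(q,v \right)} = q v$ ($c{\left(q,v \right)} = \left(0 + v\right) q = v q = q v$)
$\sqrt{-39286 + \sqrt{c{\left(\left(54 - 9\right) - 30,-150 \right)} + 20151}} = \sqrt{-39286 + \sqrt{\left(\left(54 - 9\right) - 30\right) \left(-150\right) + 20151}} = \sqrt{-39286 + \sqrt{\left(45 - 30\right) \left(-150\right) + 20151}} = \sqrt{-39286 + \sqrt{15 \left(-150\right) + 20151}} = \sqrt{-39286 + \sqrt{-2250 + 20151}} = \sqrt{-39286 + \sqrt{17901}} = \sqrt{-39286 + 9 \sqrt{221}}$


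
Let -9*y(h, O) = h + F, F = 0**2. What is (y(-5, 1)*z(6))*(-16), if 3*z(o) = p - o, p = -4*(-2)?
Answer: -160/27 ≈ -5.9259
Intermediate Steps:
p = 8
F = 0
y(h, O) = -h/9 (y(h, O) = -(h + 0)/9 = -h/9)
z(o) = 8/3 - o/3 (z(o) = (8 - o)/3 = 8/3 - o/3)
(y(-5, 1)*z(6))*(-16) = ((-1/9*(-5))*(8/3 - 1/3*6))*(-16) = (5*(8/3 - 2)/9)*(-16) = ((5/9)*(2/3))*(-16) = (10/27)*(-16) = -160/27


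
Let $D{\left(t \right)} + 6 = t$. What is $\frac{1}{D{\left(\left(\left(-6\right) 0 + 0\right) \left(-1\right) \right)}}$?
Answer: $- \frac{1}{6} \approx -0.16667$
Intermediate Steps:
$D{\left(t \right)} = -6 + t$
$\frac{1}{D{\left(\left(\left(-6\right) 0 + 0\right) \left(-1\right) \right)}} = \frac{1}{-6 + \left(\left(-6\right) 0 + 0\right) \left(-1\right)} = \frac{1}{-6 + \left(0 + 0\right) \left(-1\right)} = \frac{1}{-6 + 0 \left(-1\right)} = \frac{1}{-6 + 0} = \frac{1}{-6} = - \frac{1}{6}$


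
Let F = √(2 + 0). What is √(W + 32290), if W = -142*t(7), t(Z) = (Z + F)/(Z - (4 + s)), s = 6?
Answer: √(293592 + 426*√2)/3 ≈ 180.80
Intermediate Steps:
F = √2 ≈ 1.4142
t(Z) = (Z + √2)/(-10 + Z) (t(Z) = (Z + √2)/(Z - (4 + 6)) = (Z + √2)/(Z - 1*10) = (Z + √2)/(Z - 10) = (Z + √2)/(-10 + Z))
W = 994/3 + 142*√2/3 (W = -142*(7 + √2)/(-10 + 7) = -142*(7 + √2)/(-3) = -(-142)*(7 + √2)/3 = -142*(-7/3 - √2/3) = 994/3 + 142*√2/3 ≈ 398.27)
√(W + 32290) = √((994/3 + 142*√2/3) + 32290) = √(97864/3 + 142*√2/3)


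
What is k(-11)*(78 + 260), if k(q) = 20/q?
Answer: -6760/11 ≈ -614.54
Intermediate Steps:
k(-11)*(78 + 260) = (20/(-11))*(78 + 260) = (20*(-1/11))*338 = -20/11*338 = -6760/11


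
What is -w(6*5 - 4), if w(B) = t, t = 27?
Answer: -27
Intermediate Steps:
w(B) = 27
-w(6*5 - 4) = -1*27 = -27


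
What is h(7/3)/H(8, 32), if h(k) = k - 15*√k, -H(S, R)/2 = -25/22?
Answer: 77/75 - 11*√21/5 ≈ -9.0550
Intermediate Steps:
H(S, R) = 25/11 (H(S, R) = -(-50)/22 = -2*(-25/22) = 25/11)
h(7/3)/H(8, 32) = (7/3 - 15*√21/3)/(25/11) = (7*(⅓) - 15*√21/3)*(11/25) = (7/3 - 5*√21)*(11/25) = 77/75 - 11*√21/5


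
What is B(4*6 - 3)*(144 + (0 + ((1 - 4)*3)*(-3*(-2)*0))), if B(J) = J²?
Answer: 63504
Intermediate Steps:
B(4*6 - 3)*(144 + (0 + ((1 - 4)*3)*(-3*(-2)*0))) = (4*6 - 3)²*(144 + (0 + ((1 - 4)*3)*(-3*(-2)*0))) = (24 - 3)²*(144 + (0 + (-3*3)*(6*0))) = 21²*(144 + (0 - 9*0)) = 441*(144 + (0 + 0)) = 441*(144 + 0) = 441*144 = 63504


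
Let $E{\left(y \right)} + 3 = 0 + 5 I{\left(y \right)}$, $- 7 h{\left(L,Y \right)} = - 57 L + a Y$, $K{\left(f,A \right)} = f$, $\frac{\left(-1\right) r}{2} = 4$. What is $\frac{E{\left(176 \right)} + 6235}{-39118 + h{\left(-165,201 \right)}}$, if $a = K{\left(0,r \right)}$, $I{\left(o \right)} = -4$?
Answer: $- \frac{43484}{283231} \approx -0.15353$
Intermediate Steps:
$r = -8$ ($r = \left(-2\right) 4 = -8$)
$a = 0$
$h{\left(L,Y \right)} = \frac{57 L}{7}$ ($h{\left(L,Y \right)} = - \frac{- 57 L + 0 Y}{7} = - \frac{- 57 L + 0}{7} = - \frac{\left(-57\right) L}{7} = \frac{57 L}{7}$)
$E{\left(y \right)} = -23$ ($E{\left(y \right)} = -3 + \left(0 + 5 \left(-4\right)\right) = -3 + \left(0 - 20\right) = -3 - 20 = -23$)
$\frac{E{\left(176 \right)} + 6235}{-39118 + h{\left(-165,201 \right)}} = \frac{-23 + 6235}{-39118 + \frac{57}{7} \left(-165\right)} = \frac{6212}{-39118 - \frac{9405}{7}} = \frac{6212}{- \frac{283231}{7}} = 6212 \left(- \frac{7}{283231}\right) = - \frac{43484}{283231}$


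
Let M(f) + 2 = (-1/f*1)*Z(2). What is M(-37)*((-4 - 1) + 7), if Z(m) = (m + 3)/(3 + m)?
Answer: -146/37 ≈ -3.9459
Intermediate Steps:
Z(m) = 1 (Z(m) = (3 + m)/(3 + m) = 1)
M(f) = -2 - 1/f (M(f) = -2 + (-1/f*1)*1 = -2 - 1/f*1 = -2 - 1/f)
M(-37)*((-4 - 1) + 7) = (-2 - 1/(-37))*((-4 - 1) + 7) = (-2 - 1*(-1/37))*(-5 + 7) = (-2 + 1/37)*2 = -73/37*2 = -146/37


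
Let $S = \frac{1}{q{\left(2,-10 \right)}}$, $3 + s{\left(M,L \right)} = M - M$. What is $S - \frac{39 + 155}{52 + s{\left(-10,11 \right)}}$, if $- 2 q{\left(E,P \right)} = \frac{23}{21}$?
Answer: $- \frac{6520}{1127} \approx -5.7853$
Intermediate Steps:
$q{\left(E,P \right)} = - \frac{23}{42}$ ($q{\left(E,P \right)} = - \frac{23 \cdot \frac{1}{21}}{2} = \left(- \frac{1}{2}\right) \frac{23}{21} = - \frac{23}{42}$)
$s{\left(M,L \right)} = -3$ ($s{\left(M,L \right)} = -3 + \left(M - M\right) = -3 + 0 = -3$)
$S = - \frac{42}{23}$ ($S = \frac{1}{- \frac{23}{42}} = - \frac{42}{23} \approx -1.8261$)
$S - \frac{39 + 155}{52 + s{\left(-10,11 \right)}} = - \frac{42}{23} - \frac{39 + 155}{52 - 3} = - \frac{42}{23} - \frac{194}{49} = - \frac{6520}{1127}$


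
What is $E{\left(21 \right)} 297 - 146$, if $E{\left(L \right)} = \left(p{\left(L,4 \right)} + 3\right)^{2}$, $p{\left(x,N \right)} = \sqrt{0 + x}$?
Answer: $8764 + 1782 \sqrt{21} \approx 16930.0$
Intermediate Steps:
$p{\left(x,N \right)} = \sqrt{x}$
$E{\left(L \right)} = \left(3 + \sqrt{L}\right)^{2}$ ($E{\left(L \right)} = \left(\sqrt{L} + 3\right)^{2} = \left(3 + \sqrt{L}\right)^{2}$)
$E{\left(21 \right)} 297 - 146 = \left(3 + \sqrt{21}\right)^{2} \cdot 297 - 146 = 297 \left(3 + \sqrt{21}\right)^{2} + \left(-179 + 33\right) = 297 \left(3 + \sqrt{21}\right)^{2} - 146 = -146 + 297 \left(3 + \sqrt{21}\right)^{2}$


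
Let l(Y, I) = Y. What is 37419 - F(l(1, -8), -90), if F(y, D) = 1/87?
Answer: 3255452/87 ≈ 37419.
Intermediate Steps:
F(y, D) = 1/87
37419 - F(l(1, -8), -90) = 37419 - 1*1/87 = 37419 - 1/87 = 3255452/87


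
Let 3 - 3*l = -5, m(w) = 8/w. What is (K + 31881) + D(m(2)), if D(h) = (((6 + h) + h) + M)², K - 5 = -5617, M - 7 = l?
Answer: 241462/9 ≈ 26829.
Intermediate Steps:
l = 8/3 (l = 1 - ⅓*(-5) = 1 + 5/3 = 8/3 ≈ 2.6667)
M = 29/3 (M = 7 + 8/3 = 29/3 ≈ 9.6667)
K = -5612 (K = 5 - 5617 = -5612)
D(h) = (47/3 + 2*h)² (D(h) = (((6 + h) + h) + 29/3)² = ((6 + 2*h) + 29/3)² = (47/3 + 2*h)²)
(K + 31881) + D(m(2)) = (-5612 + 31881) + (47 + 6*(8/2))²/9 = 26269 + (47 + 6*(8*(½)))²/9 = 26269 + (47 + 6*4)²/9 = 26269 + (47 + 24)²/9 = 26269 + (⅑)*71² = 26269 + (⅑)*5041 = 26269 + 5041/9 = 241462/9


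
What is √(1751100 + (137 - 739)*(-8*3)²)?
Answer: 2*√351087 ≈ 1185.1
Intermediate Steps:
√(1751100 + (137 - 739)*(-8*3)²) = √(1751100 - 602*(-24)²) = √(1751100 - 602*576) = √(1751100 - 346752) = √1404348 = 2*√351087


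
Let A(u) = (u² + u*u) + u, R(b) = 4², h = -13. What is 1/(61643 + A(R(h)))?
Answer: 1/62171 ≈ 1.6085e-5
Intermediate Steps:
R(b) = 16
A(u) = u + 2*u² (A(u) = (u² + u²) + u = 2*u² + u = u + 2*u²)
1/(61643 + A(R(h))) = 1/(61643 + 16*(1 + 2*16)) = 1/(61643 + 16*(1 + 32)) = 1/(61643 + 16*33) = 1/(61643 + 528) = 1/62171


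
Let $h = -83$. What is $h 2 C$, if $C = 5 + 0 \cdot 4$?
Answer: $-830$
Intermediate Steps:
$C = 5$ ($C = 5 + 0 = 5$)
$h 2 C = \left(-83\right) 2 \cdot 5 = \left(-166\right) 5 = -830$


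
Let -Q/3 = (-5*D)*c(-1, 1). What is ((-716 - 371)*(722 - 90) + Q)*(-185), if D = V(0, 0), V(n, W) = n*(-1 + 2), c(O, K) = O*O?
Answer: 127092040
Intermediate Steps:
c(O, K) = O²
V(n, W) = n (V(n, W) = n*1 = n)
D = 0
Q = 0 (Q = -3*(-5*0)*(-1)² = -0 = -3*0 = 0)
((-716 - 371)*(722 - 90) + Q)*(-185) = ((-716 - 371)*(722 - 90) + 0)*(-185) = (-1087*632 + 0)*(-185) = (-686984 + 0)*(-185) = -686984*(-185) = 127092040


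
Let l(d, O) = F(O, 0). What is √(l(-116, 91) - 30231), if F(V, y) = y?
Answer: 3*I*√3359 ≈ 173.87*I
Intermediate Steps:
l(d, O) = 0
√(l(-116, 91) - 30231) = √(0 - 30231) = √(-30231) = 3*I*√3359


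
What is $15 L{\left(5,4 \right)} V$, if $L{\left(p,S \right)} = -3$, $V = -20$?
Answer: $900$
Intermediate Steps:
$15 L{\left(5,4 \right)} V = 15 \left(-3\right) \left(-20\right) = \left(-45\right) \left(-20\right) = 900$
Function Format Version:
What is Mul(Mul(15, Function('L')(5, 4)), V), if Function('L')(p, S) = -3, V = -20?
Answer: 900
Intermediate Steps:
Mul(Mul(15, Function('L')(5, 4)), V) = Mul(Mul(15, -3), -20) = Mul(-45, -20) = 900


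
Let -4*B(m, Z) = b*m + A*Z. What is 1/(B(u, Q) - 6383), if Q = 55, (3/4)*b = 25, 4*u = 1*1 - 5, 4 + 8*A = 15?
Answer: -96/613783 ≈ -0.00015641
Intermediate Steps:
A = 11/8 (A = -½ + (⅛)*15 = -½ + 15/8 = 11/8 ≈ 1.3750)
u = -1 (u = (1*1 - 5)/4 = (1 - 5)/4 = (¼)*(-4) = -1)
b = 100/3 (b = (4/3)*25 = 100/3 ≈ 33.333)
B(m, Z) = -25*m/3 - 11*Z/32 (B(m, Z) = -(100*m/3 + 11*Z/8)/4 = -(11*Z/8 + 100*m/3)/4 = -25*m/3 - 11*Z/32)
1/(B(u, Q) - 6383) = 1/((-25/3*(-1) - 11/32*55) - 6383) = 1/((25/3 - 605/32) - 6383) = 1/(-1015/96 - 6383) = 1/(-613783/96) = -96/613783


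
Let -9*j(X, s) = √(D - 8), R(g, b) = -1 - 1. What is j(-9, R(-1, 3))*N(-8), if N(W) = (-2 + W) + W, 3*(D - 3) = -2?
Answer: 2*I*√51/3 ≈ 4.761*I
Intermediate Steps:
D = 7/3 (D = 3 + (⅓)*(-2) = 3 - ⅔ = 7/3 ≈ 2.3333)
R(g, b) = -2
j(X, s) = -I*√51/27 (j(X, s) = -√(7/3 - 8)/9 = -I*√51/27)
N(W) = -2 + 2*W
j(-9, R(-1, 3))*N(-8) = (-I*√51/27)*(-2 + 2*(-8)) = (-I*√51/27)*(-2 - 16) = -I*√51/27*(-18) = 2*I*√51/3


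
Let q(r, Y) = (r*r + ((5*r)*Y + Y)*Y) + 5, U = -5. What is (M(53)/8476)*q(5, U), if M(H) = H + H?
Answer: 18020/2119 ≈ 8.5040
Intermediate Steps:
q(r, Y) = 5 + r**2 + Y*(Y + 5*Y*r) (q(r, Y) = (r**2 + (5*Y*r + Y)*Y) + 5 = (r**2 + (Y + 5*Y*r)*Y) + 5 = (r**2 + Y*(Y + 5*Y*r)) + 5 = 5 + r**2 + Y*(Y + 5*Y*r))
M(H) = 2*H
(M(53)/8476)*q(5, U) = ((2*53)/8476)*(5 + (-5)**2 + 5**2 + 5*5*(-5)**2) = (106*(1/8476))*(5 + 25 + 25 + 5*5*25) = 53*(5 + 25 + 25 + 625)/4238 = (53/4238)*680 = 18020/2119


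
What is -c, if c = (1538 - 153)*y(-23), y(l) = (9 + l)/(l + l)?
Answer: -9695/23 ≈ -421.52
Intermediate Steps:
y(l) = (9 + l)/(2*l) (y(l) = (9 + l)/((2*l)) = (9 + l)*(1/(2*l)) = (9 + l)/(2*l))
c = 9695/23 (c = (1538 - 153)*((1/2)*(9 - 23)/(-23)) = 1385*((1/2)*(-1/23)*(-14)) = 1385*(7/23) = 9695/23 ≈ 421.52)
-c = -1*9695/23 = -9695/23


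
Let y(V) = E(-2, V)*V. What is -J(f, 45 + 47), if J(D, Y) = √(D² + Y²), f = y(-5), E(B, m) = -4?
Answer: -4*√554 ≈ -94.149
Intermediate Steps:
y(V) = -4*V
f = 20 (f = -4*(-5) = 20)
-J(f, 45 + 47) = -√(20² + (45 + 47)²) = -√(400 + 92²) = -√(400 + 8464) = -√8864 = -4*√554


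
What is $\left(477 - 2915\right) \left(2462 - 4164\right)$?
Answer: $4149476$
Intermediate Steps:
$\left(477 - 2915\right) \left(2462 - 4164\right) = \left(-2438\right) \left(-1702\right) = 4149476$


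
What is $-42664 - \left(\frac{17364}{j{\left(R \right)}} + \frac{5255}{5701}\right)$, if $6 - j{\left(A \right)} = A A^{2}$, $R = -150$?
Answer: $- \frac{136818664168913}{3206818201} \approx -42665.0$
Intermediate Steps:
$j{\left(A \right)} = 6 - A^{3}$ ($j{\left(A \right)} = 6 - A A^{2} = 6 - A^{3}$)
$-42664 - \left(\frac{17364}{j{\left(R \right)}} + \frac{5255}{5701}\right) = -42664 - \left(\frac{17364}{6 - \left(-150\right)^{3}} + \frac{5255}{5701}\right) = -42664 - \left(\frac{17364}{6 - -3375000} + 5255 \cdot \frac{1}{5701}\right) = -42664 - \left(\frac{17364}{6 + 3375000} + \frac{5255}{5701}\right) = -42664 - \left(\frac{17364}{3375006} + \frac{5255}{5701}\right) = -42664 - \left(17364 \cdot \frac{1}{3375006} + \frac{5255}{5701}\right) = -42664 - \left(\frac{2894}{562501} + \frac{5255}{5701}\right) = -42664 - \frac{2972441449}{3206818201} = - \frac{136818664168913}{3206818201}$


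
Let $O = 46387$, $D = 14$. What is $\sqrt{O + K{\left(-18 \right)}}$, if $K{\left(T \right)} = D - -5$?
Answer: $\sqrt{46406} \approx 215.42$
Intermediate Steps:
$K{\left(T \right)} = 19$ ($K{\left(T \right)} = 14 - -5 = 14 + 5 = 19$)
$\sqrt{O + K{\left(-18 \right)}} = \sqrt{46387 + 19} = \sqrt{46406}$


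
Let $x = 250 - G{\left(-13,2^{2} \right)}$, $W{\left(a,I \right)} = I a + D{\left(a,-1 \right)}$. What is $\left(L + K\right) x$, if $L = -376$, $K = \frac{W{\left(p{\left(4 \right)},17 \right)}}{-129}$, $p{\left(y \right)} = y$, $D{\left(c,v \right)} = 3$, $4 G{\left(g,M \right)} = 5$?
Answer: $- \frac{48332125}{516} \approx -93667.0$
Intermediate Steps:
$G{\left(g,M \right)} = \frac{5}{4}$ ($G{\left(g,M \right)} = \frac{1}{4} \cdot 5 = \frac{5}{4}$)
$W{\left(a,I \right)} = 3 + I a$ ($W{\left(a,I \right)} = I a + 3 = 3 + I a$)
$x = \frac{995}{4}$ ($x = 250 - \frac{5}{4} = \frac{995}{4} \approx 248.75$)
$K = - \frac{71}{129}$ ($K = \frac{3 + 17 \cdot 4}{-129} = \left(3 + 68\right) \left(- \frac{1}{129}\right) = 71 \left(- \frac{1}{129}\right) = - \frac{71}{129} \approx -0.55039$)
$\left(L + K\right) x = \left(-376 - \frac{71}{129}\right) \frac{995}{4} = \left(- \frac{48575}{129}\right) \frac{995}{4} = - \frac{48332125}{516}$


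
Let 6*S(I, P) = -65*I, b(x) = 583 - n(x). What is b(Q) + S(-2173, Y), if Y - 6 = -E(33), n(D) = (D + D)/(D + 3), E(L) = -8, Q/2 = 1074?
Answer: 34590713/1434 ≈ 24122.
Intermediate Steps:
Q = 2148 (Q = 2*1074 = 2148)
n(D) = 2*D/(3 + D) (n(D) = (2*D)/(3 + D) = 2*D/(3 + D))
Y = 14 (Y = 6 - 1*(-8) = 6 + 8 = 14)
b(x) = 583 - 2*x/(3 + x)
S(I, P) = -65*I/6 (S(I, P) = (-65*I)/6 = -65*I/6)
b(Q) + S(-2173, Y) = (1749 + 581*2148)/(3 + 2148) - 65/6*(-2173) = (1749 + 1247988)/2151 + 141245/6 = (1/2151)*1249737 + 141245/6 = 416579/717 + 141245/6 = 34590713/1434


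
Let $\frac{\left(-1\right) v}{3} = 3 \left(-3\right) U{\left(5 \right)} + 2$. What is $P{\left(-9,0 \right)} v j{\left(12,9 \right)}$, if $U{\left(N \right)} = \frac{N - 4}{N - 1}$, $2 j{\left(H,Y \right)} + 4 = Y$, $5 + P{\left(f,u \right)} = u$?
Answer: $- \frac{75}{8} \approx -9.375$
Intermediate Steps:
$P{\left(f,u \right)} = -5 + u$
$j{\left(H,Y \right)} = -2 + \frac{Y}{2}$
$U{\left(N \right)} = \frac{-4 + N}{-1 + N}$
$v = \frac{3}{4}$ ($v = - 3 \left(3 \left(-3\right) \frac{-4 + 5}{-1 + 5} + 2\right) = - 3 \left(- 9 \cdot \frac{1}{4} \cdot 1 + 2\right) = - 3 \left(\left(-9\right) \frac{1}{4} + 2\right) = - 3 \left(- \frac{9}{4} + 2\right) = \left(-3\right) \left(- \frac{1}{4}\right) = \frac{3}{4} \approx 0.75$)
$P{\left(-9,0 \right)} v j{\left(12,9 \right)} = \left(-5 + 0\right) \frac{3}{4} \left(-2 + \frac{1}{2} \cdot 9\right) = \left(-5\right) \frac{3}{4} \left(-2 + \frac{9}{2}\right) = \left(- \frac{15}{4}\right) \frac{5}{2} = - \frac{75}{8}$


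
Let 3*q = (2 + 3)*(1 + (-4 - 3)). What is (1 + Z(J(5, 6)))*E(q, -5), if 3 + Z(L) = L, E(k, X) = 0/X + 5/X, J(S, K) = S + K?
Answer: -9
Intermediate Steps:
J(S, K) = K + S
q = -10 (q = ((2 + 3)*(1 + (-4 - 3)))/3 = (5*(1 - 7))/3 = (5*(-6))/3 = (⅓)*(-30) = -10)
E(k, X) = 5/X (E(k, X) = 0 + 5/X = 5/X)
Z(L) = -3 + L
(1 + Z(J(5, 6)))*E(q, -5) = (1 + (-3 + (6 + 5)))*(5/(-5)) = (1 + (-3 + 11))*(5*(-⅕)) = (1 + 8)*(-1) = 9*(-1) = -9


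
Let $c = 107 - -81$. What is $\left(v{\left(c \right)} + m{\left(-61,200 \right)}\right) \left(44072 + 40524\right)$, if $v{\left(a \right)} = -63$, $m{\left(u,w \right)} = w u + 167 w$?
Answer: $1788105652$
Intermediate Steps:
$m{\left(u,w \right)} = 167 w + u w$ ($m{\left(u,w \right)} = u w + 167 w = 167 w + u w$)
$c = 188$ ($c = 107 + 81 = 188$)
$\left(v{\left(c \right)} + m{\left(-61,200 \right)}\right) \left(44072 + 40524\right) = \left(-63 + 200 \left(167 - 61\right)\right) \left(44072 + 40524\right) = \left(-63 + 200 \cdot 106\right) 84596 = \left(-63 + 21200\right) 84596 = 21137 \cdot 84596 = 1788105652$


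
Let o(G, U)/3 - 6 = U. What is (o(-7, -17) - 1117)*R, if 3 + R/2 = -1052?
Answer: 2426500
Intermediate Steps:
R = -2110 (R = -6 + 2*(-1052) = -6 - 2104 = -2110)
o(G, U) = 18 + 3*U
(o(-7, -17) - 1117)*R = ((18 + 3*(-17)) - 1117)*(-2110) = ((18 - 51) - 1117)*(-2110) = (-33 - 1117)*(-2110) = -1150*(-2110) = 2426500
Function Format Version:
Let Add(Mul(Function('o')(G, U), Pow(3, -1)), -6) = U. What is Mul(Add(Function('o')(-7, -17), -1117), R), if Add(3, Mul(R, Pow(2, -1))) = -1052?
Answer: 2426500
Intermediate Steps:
R = -2110 (R = Add(-6, Mul(2, -1052)) = Add(-6, -2104) = -2110)
Function('o')(G, U) = Add(18, Mul(3, U))
Mul(Add(Function('o')(-7, -17), -1117), R) = Mul(Add(Add(18, Mul(3, -17)), -1117), -2110) = Mul(Add(Add(18, -51), -1117), -2110) = Mul(Add(-33, -1117), -2110) = Mul(-1150, -2110) = 2426500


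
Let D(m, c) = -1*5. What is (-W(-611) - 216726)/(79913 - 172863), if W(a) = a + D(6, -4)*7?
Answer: 21608/9295 ≈ 2.3247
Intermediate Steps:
D(m, c) = -5
W(a) = -35 + a (W(a) = a - 5*7 = a - 35 = -35 + a)
(-W(-611) - 216726)/(79913 - 172863) = (-(-35 - 611) - 216726)/(79913 - 172863) = (-1*(-646) - 216726)/(-92950) = (646 - 216726)*(-1/92950) = -216080*(-1/92950) = 21608/9295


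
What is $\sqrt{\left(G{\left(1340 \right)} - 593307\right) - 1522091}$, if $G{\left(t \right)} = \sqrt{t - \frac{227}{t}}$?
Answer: $\frac{\sqrt{-949602162200 + 670 \sqrt{601449955}}}{670} \approx 1454.4 i$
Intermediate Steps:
$\sqrt{\left(G{\left(1340 \right)} - 593307\right) - 1522091} = \sqrt{\left(\sqrt{1340 - \frac{227}{1340}} - 593307\right) - 1522091} = \sqrt{\left(\sqrt{\frac{1795373}{1340}} - 593307\right) - 1522091} = \sqrt{\left(\frac{\sqrt{601449955}}{670} - 593307\right) - 1522091} = \sqrt{\left(-593307 + \frac{\sqrt{601449955}}{670}\right) - 1522091} = \sqrt{-2115398 + \frac{\sqrt{601449955}}{670}}$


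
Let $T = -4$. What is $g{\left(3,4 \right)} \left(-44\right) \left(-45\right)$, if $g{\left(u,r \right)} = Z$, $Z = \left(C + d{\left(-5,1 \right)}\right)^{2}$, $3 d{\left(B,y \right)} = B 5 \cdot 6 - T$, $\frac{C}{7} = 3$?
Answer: $1515580$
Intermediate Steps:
$C = 21$ ($C = 7 \cdot 3 = 21$)
$d{\left(B,y \right)} = \frac{4}{3} + 10 B$ ($d{\left(B,y \right)} = \frac{B 5 \cdot 6 - -4}{3} = \frac{5 B 6 + 4}{3} = \frac{30 B + 4}{3} = \frac{4 + 30 B}{3} = \frac{4}{3} + 10 B$)
$Z = \frac{6889}{9}$ ($Z = \left(21 + \left(\frac{4}{3} + 10 \left(-5\right)\right)\right)^{2} = \left(21 + \left(\frac{4}{3} - 50\right)\right)^{2} = \left(21 - \frac{146}{3}\right)^{2} = \left(- \frac{83}{3}\right)^{2} = \frac{6889}{9} \approx 765.44$)
$g{\left(u,r \right)} = \frac{6889}{9}$
$g{\left(3,4 \right)} \left(-44\right) \left(-45\right) = \frac{6889}{9} \left(-44\right) \left(-45\right) = \left(- \frac{303116}{9}\right) \left(-45\right) = 1515580$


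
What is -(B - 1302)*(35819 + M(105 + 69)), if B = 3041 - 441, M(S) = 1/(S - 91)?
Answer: -3858925444/83 ≈ -4.6493e+7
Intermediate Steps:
M(S) = 1/(-91 + S)
B = 2600
-(B - 1302)*(35819 + M(105 + 69)) = -(2600 - 1302)*(35819 + 1/(-91 + (105 + 69))) = -1298*(35819 + 1/(-91 + 174)) = -1298*(35819 + 1/83) = -1298*2972978/83 = -1*3858925444/83 = -3858925444/83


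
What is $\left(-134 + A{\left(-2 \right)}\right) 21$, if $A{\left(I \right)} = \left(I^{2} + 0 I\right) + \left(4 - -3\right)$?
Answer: $-2583$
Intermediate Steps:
$A{\left(I \right)} = 7 + I^{2}$ ($A{\left(I \right)} = \left(I^{2} + 0\right) + \left(4 + 3\right) = I^{2} + 7 = 7 + I^{2}$)
$\left(-134 + A{\left(-2 \right)}\right) 21 = \left(-134 + \left(7 + \left(-2\right)^{2}\right)\right) 21 = \left(-134 + \left(7 + 4\right)\right) 21 = \left(-134 + 11\right) 21 = \left(-123\right) 21 = -2583$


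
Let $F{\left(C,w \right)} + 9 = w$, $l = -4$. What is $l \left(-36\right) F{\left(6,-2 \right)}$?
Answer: $-1584$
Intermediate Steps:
$F{\left(C,w \right)} = -9 + w$
$l \left(-36\right) F{\left(6,-2 \right)} = \left(-4\right) \left(-36\right) \left(-9 - 2\right) = 144 \left(-11\right) = -1584$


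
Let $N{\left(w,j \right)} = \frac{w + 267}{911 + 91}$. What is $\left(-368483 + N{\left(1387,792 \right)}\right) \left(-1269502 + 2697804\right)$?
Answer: $- \frac{263677626733112}{501} \approx -5.263 \cdot 10^{11}$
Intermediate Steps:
$N{\left(w,j \right)} = \frac{89}{334} + \frac{w}{1002}$ ($N{\left(w,j \right)} = \frac{267 + w}{1002} = \left(267 + w\right) \frac{1}{1002} = \frac{89}{334} + \frac{w}{1002}$)
$\left(-368483 + N{\left(1387,792 \right)}\right) \left(-1269502 + 2697804\right) = \left(-368483 + \left(\frac{89}{334} + \frac{1}{1002} \cdot 1387\right)\right) \left(-1269502 + 2697804\right) = \left(-368483 + \left(\frac{89}{334} + \frac{1387}{1002}\right)\right) 1428302 = \left(-368483 + \frac{827}{501}\right) 1428302 = \left(- \frac{184609156}{501}\right) 1428302 = - \frac{263677626733112}{501}$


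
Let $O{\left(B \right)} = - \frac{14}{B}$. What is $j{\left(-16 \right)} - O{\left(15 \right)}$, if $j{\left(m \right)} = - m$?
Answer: $\frac{254}{15} \approx 16.933$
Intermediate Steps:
$j{\left(-16 \right)} - O{\left(15 \right)} = \left(-1\right) \left(-16\right) - - \frac{14}{15} = 16 - \left(-14\right) \frac{1}{15} = 16 - - \frac{14}{15} = 16 + \frac{14}{15} = \frac{254}{15}$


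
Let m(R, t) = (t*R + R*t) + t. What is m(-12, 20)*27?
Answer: -12420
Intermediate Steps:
m(R, t) = t + 2*R*t (m(R, t) = (R*t + R*t) + t = 2*R*t + t = t + 2*R*t)
m(-12, 20)*27 = (20*(1 + 2*(-12)))*27 = (20*(1 - 24))*27 = (20*(-23))*27 = -460*27 = -12420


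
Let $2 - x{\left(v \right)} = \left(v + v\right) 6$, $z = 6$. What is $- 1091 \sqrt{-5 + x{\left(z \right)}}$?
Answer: $- 5455 i \sqrt{3} \approx - 9448.3 i$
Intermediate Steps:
$x{\left(v \right)} = 2 - 12 v$ ($x{\left(v \right)} = 2 - \left(v + v\right) 6 = 2 - 2 v 6 = 2 - 12 v$)
$- 1091 \sqrt{-5 + x{\left(z \right)}} = - 1091 \sqrt{-5 + \left(2 - 72\right)} = - 1091 \sqrt{-5 - 70} = - 1091 \sqrt{-75} = - 1091 \cdot 5 i \sqrt{3} = - 5455 i \sqrt{3}$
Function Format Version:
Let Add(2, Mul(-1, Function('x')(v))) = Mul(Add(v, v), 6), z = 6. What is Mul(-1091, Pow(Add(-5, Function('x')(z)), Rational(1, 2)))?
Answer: Mul(-5455, I, Pow(3, Rational(1, 2))) ≈ Mul(-9448.3, I)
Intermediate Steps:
Function('x')(v) = Add(2, Mul(-12, v)) (Function('x')(v) = Add(2, Mul(-1, Mul(Add(v, v), 6))) = Add(2, Mul(-1, Mul(Mul(2, v), 6))) = Add(2, Mul(-1, Mul(12, v))) = Add(2, Mul(-12, v)))
Mul(-1091, Pow(Add(-5, Function('x')(z)), Rational(1, 2))) = Mul(-1091, Pow(Add(-5, Add(2, Mul(-12, 6))), Rational(1, 2))) = Mul(-1091, Pow(Add(-5, Add(2, -72)), Rational(1, 2))) = Mul(-1091, Pow(Add(-5, -70), Rational(1, 2))) = Mul(-1091, Pow(-75, Rational(1, 2))) = Mul(-1091, Mul(5, I, Pow(3, Rational(1, 2)))) = Mul(-5455, I, Pow(3, Rational(1, 2)))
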